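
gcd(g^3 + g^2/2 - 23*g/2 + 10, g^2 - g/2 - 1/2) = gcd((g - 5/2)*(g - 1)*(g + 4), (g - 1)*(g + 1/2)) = g - 1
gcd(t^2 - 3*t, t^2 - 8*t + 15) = t - 3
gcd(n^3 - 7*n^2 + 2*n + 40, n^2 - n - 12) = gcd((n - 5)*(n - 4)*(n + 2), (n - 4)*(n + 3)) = n - 4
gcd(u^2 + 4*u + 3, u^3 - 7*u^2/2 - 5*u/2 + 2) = u + 1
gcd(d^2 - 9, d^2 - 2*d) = 1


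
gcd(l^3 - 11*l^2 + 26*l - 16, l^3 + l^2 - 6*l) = l - 2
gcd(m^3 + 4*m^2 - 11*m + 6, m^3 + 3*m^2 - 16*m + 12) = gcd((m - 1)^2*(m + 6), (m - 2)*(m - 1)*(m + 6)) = m^2 + 5*m - 6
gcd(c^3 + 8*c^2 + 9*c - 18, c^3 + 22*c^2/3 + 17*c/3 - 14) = c^2 + 5*c - 6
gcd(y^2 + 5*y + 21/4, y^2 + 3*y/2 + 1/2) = 1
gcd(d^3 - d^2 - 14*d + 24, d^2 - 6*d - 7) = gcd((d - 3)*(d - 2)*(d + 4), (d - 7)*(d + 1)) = 1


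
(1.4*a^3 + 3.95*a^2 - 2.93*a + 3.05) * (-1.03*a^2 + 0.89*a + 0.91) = -1.442*a^5 - 2.8225*a^4 + 7.8074*a^3 - 2.1547*a^2 + 0.0481999999999996*a + 2.7755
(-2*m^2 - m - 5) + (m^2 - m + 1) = -m^2 - 2*m - 4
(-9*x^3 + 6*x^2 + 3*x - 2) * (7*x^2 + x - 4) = -63*x^5 + 33*x^4 + 63*x^3 - 35*x^2 - 14*x + 8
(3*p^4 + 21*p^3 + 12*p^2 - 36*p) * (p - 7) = 3*p^5 - 135*p^3 - 120*p^2 + 252*p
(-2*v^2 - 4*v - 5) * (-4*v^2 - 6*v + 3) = 8*v^4 + 28*v^3 + 38*v^2 + 18*v - 15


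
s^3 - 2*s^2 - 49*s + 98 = (s - 7)*(s - 2)*(s + 7)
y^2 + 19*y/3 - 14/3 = (y - 2/3)*(y + 7)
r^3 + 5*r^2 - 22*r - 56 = (r - 4)*(r + 2)*(r + 7)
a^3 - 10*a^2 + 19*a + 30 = (a - 6)*(a - 5)*(a + 1)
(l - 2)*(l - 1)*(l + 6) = l^3 + 3*l^2 - 16*l + 12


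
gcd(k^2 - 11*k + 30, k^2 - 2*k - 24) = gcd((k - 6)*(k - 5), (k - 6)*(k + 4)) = k - 6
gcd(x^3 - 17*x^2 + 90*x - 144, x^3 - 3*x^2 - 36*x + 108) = x^2 - 9*x + 18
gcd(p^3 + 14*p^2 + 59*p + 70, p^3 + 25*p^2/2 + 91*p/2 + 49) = p^2 + 9*p + 14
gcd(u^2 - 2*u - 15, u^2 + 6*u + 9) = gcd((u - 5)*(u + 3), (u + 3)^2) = u + 3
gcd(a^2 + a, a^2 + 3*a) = a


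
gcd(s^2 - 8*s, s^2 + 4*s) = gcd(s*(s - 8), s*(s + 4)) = s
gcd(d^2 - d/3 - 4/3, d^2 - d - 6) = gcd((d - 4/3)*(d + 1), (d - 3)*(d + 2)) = 1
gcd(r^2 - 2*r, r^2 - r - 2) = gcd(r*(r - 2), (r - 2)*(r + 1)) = r - 2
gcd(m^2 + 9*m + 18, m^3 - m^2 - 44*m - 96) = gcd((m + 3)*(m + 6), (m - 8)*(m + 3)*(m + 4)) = m + 3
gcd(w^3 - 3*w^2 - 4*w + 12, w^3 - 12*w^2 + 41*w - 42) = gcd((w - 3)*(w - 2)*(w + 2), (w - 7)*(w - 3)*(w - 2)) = w^2 - 5*w + 6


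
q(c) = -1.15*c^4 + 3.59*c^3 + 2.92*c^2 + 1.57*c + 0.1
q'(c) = -4.6*c^3 + 10.77*c^2 + 5.84*c + 1.57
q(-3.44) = -277.93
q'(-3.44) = 296.18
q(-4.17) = -563.72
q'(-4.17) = 498.05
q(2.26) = 30.00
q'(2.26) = 16.68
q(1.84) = 22.06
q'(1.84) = 20.12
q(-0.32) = -0.23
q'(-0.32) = 0.95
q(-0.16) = -0.09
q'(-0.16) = 0.93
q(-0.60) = -0.72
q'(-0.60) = 2.94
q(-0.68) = -0.99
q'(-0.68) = 4.03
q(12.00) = -17203.46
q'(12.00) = -6326.27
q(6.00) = -600.32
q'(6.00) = -569.27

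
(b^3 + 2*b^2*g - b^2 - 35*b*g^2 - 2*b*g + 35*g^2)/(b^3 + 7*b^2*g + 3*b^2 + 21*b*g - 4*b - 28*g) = (b - 5*g)/(b + 4)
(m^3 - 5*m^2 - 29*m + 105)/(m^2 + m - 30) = (m^3 - 5*m^2 - 29*m + 105)/(m^2 + m - 30)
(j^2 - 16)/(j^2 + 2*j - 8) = (j - 4)/(j - 2)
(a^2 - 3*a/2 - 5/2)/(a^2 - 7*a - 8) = (a - 5/2)/(a - 8)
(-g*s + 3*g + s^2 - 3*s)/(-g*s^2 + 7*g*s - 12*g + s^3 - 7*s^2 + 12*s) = 1/(s - 4)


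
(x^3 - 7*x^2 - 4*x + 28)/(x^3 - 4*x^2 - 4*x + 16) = (x - 7)/(x - 4)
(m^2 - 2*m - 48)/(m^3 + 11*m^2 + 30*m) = (m - 8)/(m*(m + 5))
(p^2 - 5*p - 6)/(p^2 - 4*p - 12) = (p + 1)/(p + 2)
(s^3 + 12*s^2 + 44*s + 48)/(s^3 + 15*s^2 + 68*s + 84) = (s + 4)/(s + 7)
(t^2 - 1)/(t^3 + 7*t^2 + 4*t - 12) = (t + 1)/(t^2 + 8*t + 12)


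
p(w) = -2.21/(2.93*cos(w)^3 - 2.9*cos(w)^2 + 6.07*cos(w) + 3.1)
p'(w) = -2.21*(8.79*sin(w)*cos(w)^2 - 5.8*sin(w)*cos(w) + 6.07*sin(w))/(2.93*cos(w)^3 - 2.9*cos(w)^2 + 6.07*cos(w) + 3.1)^2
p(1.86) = -2.07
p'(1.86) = -15.76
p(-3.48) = 0.29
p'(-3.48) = -0.24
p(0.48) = -0.27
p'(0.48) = -0.12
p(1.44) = -0.57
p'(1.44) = -0.81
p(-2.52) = 0.41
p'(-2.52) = 0.75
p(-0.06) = -0.24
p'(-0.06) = 0.01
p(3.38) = 0.27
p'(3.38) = 0.15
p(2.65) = 0.34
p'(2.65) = -0.44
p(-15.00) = 0.49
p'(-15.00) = 1.12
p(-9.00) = 0.31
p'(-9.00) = 0.34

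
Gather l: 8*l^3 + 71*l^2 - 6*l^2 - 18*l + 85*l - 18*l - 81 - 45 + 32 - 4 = 8*l^3 + 65*l^2 + 49*l - 98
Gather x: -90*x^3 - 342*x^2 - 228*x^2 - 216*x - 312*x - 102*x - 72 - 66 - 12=-90*x^3 - 570*x^2 - 630*x - 150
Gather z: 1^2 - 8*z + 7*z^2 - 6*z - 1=7*z^2 - 14*z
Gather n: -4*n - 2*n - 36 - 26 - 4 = -6*n - 66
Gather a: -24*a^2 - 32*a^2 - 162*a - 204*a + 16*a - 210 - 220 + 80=-56*a^2 - 350*a - 350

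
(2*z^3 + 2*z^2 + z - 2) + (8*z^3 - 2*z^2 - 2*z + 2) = 10*z^3 - z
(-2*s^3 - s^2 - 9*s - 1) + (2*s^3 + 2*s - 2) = -s^2 - 7*s - 3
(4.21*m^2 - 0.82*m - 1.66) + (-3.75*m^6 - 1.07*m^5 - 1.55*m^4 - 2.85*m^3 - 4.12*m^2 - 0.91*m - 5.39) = -3.75*m^6 - 1.07*m^5 - 1.55*m^4 - 2.85*m^3 + 0.0899999999999999*m^2 - 1.73*m - 7.05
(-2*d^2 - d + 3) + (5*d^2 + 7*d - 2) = 3*d^2 + 6*d + 1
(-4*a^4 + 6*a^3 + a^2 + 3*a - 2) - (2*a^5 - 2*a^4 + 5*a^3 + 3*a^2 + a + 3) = -2*a^5 - 2*a^4 + a^3 - 2*a^2 + 2*a - 5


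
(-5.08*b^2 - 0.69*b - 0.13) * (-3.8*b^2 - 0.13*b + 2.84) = 19.304*b^4 + 3.2824*b^3 - 13.8435*b^2 - 1.9427*b - 0.3692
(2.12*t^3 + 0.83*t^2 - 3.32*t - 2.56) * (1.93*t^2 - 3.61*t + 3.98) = 4.0916*t^5 - 6.0513*t^4 - 0.966299999999999*t^3 + 10.3478*t^2 - 3.972*t - 10.1888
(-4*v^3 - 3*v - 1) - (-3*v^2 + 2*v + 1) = -4*v^3 + 3*v^2 - 5*v - 2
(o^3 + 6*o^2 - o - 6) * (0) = 0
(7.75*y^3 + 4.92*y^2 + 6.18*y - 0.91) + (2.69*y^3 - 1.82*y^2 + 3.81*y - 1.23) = 10.44*y^3 + 3.1*y^2 + 9.99*y - 2.14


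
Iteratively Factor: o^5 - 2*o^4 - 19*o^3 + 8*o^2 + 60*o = (o)*(o^4 - 2*o^3 - 19*o^2 + 8*o + 60) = o*(o - 5)*(o^3 + 3*o^2 - 4*o - 12) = o*(o - 5)*(o + 2)*(o^2 + o - 6) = o*(o - 5)*(o + 2)*(o + 3)*(o - 2)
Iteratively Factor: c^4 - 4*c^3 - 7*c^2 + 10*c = (c)*(c^3 - 4*c^2 - 7*c + 10) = c*(c - 5)*(c^2 + c - 2) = c*(c - 5)*(c + 2)*(c - 1)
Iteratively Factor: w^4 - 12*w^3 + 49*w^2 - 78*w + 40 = (w - 5)*(w^3 - 7*w^2 + 14*w - 8) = (w - 5)*(w - 4)*(w^2 - 3*w + 2) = (w - 5)*(w - 4)*(w - 2)*(w - 1)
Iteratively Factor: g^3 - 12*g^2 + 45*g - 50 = (g - 5)*(g^2 - 7*g + 10) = (g - 5)*(g - 2)*(g - 5)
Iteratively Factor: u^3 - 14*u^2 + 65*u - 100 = (u - 4)*(u^2 - 10*u + 25) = (u - 5)*(u - 4)*(u - 5)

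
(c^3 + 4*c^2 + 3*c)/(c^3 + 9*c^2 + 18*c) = (c + 1)/(c + 6)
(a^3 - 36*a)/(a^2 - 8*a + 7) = a*(a^2 - 36)/(a^2 - 8*a + 7)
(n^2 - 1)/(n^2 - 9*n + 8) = (n + 1)/(n - 8)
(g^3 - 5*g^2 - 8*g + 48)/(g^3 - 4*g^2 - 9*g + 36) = (g - 4)/(g - 3)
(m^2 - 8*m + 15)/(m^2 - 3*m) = (m - 5)/m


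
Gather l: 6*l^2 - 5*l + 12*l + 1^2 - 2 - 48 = 6*l^2 + 7*l - 49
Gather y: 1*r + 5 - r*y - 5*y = r + y*(-r - 5) + 5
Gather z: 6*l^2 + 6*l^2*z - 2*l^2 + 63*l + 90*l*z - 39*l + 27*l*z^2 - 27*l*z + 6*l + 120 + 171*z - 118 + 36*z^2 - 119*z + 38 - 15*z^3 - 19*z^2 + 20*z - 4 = 4*l^2 + 30*l - 15*z^3 + z^2*(27*l + 17) + z*(6*l^2 + 63*l + 72) + 36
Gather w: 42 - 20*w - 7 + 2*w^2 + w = 2*w^2 - 19*w + 35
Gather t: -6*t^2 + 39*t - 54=-6*t^2 + 39*t - 54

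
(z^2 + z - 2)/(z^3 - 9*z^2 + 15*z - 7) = (z + 2)/(z^2 - 8*z + 7)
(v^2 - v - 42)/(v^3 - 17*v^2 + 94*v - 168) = (v + 6)/(v^2 - 10*v + 24)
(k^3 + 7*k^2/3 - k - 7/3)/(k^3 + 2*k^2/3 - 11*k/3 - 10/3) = (3*k^2 + 4*k - 7)/(3*k^2 - k - 10)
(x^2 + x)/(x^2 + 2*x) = (x + 1)/(x + 2)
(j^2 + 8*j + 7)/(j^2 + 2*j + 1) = (j + 7)/(j + 1)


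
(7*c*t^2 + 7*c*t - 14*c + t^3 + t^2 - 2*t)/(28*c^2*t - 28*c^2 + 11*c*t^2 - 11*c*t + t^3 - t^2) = (t + 2)/(4*c + t)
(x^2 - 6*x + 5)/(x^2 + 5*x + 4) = (x^2 - 6*x + 5)/(x^2 + 5*x + 4)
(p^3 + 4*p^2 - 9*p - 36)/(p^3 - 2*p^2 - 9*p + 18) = (p + 4)/(p - 2)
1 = 1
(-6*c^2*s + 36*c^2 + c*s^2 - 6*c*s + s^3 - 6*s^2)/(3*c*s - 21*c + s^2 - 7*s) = (-2*c*s + 12*c + s^2 - 6*s)/(s - 7)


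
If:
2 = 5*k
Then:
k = 2/5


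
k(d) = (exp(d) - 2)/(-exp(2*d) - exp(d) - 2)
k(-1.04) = 0.66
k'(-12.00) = 0.00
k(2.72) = -0.05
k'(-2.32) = -0.10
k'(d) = (exp(d) - 2)*(2*exp(2*d) + exp(d))/(-exp(2*d) - exp(d) - 2)^2 + exp(d)/(-exp(2*d) - exp(d) - 2) = ((exp(d) - 2)*(2*exp(d) + 1) - exp(2*d) - exp(d) - 2)*exp(d)/(exp(2*d) + exp(d) + 2)^2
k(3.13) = -0.04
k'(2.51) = 0.04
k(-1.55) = 0.79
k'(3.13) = 0.03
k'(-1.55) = -0.20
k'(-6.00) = 0.00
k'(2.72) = 0.04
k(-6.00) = 1.00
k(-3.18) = 0.96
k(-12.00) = 1.00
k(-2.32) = 0.90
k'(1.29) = -0.05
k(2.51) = -0.06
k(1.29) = -0.09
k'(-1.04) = -0.30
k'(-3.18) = -0.04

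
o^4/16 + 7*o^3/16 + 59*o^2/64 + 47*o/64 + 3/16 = (o/4 + 1/4)*(o/4 + 1)*(o + 1/2)*(o + 3/2)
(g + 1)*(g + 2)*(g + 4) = g^3 + 7*g^2 + 14*g + 8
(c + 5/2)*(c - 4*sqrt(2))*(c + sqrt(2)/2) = c^3 - 7*sqrt(2)*c^2/2 + 5*c^2/2 - 35*sqrt(2)*c/4 - 4*c - 10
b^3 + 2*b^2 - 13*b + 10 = (b - 2)*(b - 1)*(b + 5)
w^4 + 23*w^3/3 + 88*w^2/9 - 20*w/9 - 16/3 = (w - 2/3)*(w + 1)*(w + 4/3)*(w + 6)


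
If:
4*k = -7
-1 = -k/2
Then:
No Solution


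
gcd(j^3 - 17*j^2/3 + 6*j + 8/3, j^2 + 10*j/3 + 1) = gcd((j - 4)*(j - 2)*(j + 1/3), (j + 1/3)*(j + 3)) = j + 1/3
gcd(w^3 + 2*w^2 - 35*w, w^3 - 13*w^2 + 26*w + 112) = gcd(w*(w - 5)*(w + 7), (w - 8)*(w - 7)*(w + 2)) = 1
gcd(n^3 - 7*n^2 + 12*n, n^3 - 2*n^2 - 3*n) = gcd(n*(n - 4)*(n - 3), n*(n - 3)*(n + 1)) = n^2 - 3*n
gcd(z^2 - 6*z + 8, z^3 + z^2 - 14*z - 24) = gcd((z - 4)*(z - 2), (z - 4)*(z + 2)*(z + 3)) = z - 4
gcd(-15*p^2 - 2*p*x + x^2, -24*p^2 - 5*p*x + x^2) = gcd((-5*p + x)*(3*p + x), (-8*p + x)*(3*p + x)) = 3*p + x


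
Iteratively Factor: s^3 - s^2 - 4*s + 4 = (s - 1)*(s^2 - 4) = (s - 1)*(s + 2)*(s - 2)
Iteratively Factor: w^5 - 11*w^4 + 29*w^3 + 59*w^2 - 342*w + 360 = (w - 2)*(w^4 - 9*w^3 + 11*w^2 + 81*w - 180) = (w - 3)*(w - 2)*(w^3 - 6*w^2 - 7*w + 60) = (w - 3)*(w - 2)*(w + 3)*(w^2 - 9*w + 20) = (w - 4)*(w - 3)*(w - 2)*(w + 3)*(w - 5)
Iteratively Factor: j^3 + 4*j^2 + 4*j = (j + 2)*(j^2 + 2*j) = (j + 2)^2*(j)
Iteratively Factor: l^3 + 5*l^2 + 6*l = (l + 2)*(l^2 + 3*l) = l*(l + 2)*(l + 3)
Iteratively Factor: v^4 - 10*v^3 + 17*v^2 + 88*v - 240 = (v - 4)*(v^3 - 6*v^2 - 7*v + 60) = (v - 4)^2*(v^2 - 2*v - 15) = (v - 5)*(v - 4)^2*(v + 3)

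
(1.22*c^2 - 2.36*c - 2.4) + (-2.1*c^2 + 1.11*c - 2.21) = -0.88*c^2 - 1.25*c - 4.61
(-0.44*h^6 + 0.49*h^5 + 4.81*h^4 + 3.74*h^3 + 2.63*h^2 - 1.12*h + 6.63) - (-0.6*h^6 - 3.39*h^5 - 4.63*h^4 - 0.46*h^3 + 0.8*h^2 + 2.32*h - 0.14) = 0.16*h^6 + 3.88*h^5 + 9.44*h^4 + 4.2*h^3 + 1.83*h^2 - 3.44*h + 6.77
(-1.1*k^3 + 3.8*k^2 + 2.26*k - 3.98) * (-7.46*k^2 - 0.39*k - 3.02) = 8.206*k^5 - 27.919*k^4 - 15.0196*k^3 + 17.3334*k^2 - 5.273*k + 12.0196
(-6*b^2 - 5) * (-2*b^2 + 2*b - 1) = 12*b^4 - 12*b^3 + 16*b^2 - 10*b + 5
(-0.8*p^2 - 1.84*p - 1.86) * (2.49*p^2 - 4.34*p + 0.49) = -1.992*p^4 - 1.1096*p^3 + 2.9622*p^2 + 7.1708*p - 0.9114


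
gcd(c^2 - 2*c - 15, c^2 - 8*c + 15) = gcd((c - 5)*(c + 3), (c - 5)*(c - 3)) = c - 5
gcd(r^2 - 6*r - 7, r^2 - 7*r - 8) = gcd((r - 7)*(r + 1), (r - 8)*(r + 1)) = r + 1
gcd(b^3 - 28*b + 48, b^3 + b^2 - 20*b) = b - 4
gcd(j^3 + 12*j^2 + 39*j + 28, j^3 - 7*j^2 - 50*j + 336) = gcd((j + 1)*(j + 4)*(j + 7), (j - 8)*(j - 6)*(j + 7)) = j + 7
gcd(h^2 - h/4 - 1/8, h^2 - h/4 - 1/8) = h^2 - h/4 - 1/8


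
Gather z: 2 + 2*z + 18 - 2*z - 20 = 0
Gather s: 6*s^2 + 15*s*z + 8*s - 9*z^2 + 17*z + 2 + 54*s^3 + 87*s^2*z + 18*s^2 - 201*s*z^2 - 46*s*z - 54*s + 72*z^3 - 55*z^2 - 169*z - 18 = 54*s^3 + s^2*(87*z + 24) + s*(-201*z^2 - 31*z - 46) + 72*z^3 - 64*z^2 - 152*z - 16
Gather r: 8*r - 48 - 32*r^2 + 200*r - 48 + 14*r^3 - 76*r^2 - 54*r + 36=14*r^3 - 108*r^2 + 154*r - 60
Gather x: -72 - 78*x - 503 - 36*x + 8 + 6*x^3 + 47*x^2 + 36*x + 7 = 6*x^3 + 47*x^2 - 78*x - 560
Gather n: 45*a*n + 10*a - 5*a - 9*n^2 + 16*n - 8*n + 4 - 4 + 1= 5*a - 9*n^2 + n*(45*a + 8) + 1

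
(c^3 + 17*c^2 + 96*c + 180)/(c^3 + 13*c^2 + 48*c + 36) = (c + 5)/(c + 1)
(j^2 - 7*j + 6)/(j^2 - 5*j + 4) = (j - 6)/(j - 4)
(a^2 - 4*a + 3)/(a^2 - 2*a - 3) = (a - 1)/(a + 1)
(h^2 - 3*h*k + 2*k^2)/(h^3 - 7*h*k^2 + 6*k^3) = 1/(h + 3*k)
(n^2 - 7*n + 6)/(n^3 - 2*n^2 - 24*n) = (n - 1)/(n*(n + 4))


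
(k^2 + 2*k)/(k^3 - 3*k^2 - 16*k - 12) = k/(k^2 - 5*k - 6)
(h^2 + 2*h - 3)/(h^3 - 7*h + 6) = 1/(h - 2)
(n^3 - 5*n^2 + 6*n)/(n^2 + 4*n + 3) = n*(n^2 - 5*n + 6)/(n^2 + 4*n + 3)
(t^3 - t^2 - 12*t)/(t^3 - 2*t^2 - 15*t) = (t - 4)/(t - 5)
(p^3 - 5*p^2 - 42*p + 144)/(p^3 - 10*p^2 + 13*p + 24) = (p + 6)/(p + 1)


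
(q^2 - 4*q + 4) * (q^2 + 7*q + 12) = q^4 + 3*q^3 - 12*q^2 - 20*q + 48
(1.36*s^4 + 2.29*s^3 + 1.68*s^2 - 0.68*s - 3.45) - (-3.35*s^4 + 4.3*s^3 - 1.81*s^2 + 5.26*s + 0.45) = 4.71*s^4 - 2.01*s^3 + 3.49*s^2 - 5.94*s - 3.9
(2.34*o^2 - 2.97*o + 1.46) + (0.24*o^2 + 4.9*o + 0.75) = 2.58*o^2 + 1.93*o + 2.21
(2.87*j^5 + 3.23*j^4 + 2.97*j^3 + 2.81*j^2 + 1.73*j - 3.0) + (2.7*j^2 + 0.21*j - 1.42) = 2.87*j^5 + 3.23*j^4 + 2.97*j^3 + 5.51*j^2 + 1.94*j - 4.42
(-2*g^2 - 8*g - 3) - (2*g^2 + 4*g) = -4*g^2 - 12*g - 3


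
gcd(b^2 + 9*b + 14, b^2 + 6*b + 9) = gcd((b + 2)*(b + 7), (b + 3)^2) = 1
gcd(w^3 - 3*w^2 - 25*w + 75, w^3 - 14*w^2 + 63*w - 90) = w^2 - 8*w + 15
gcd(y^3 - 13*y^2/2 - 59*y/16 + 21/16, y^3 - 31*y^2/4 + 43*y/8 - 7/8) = y^2 - 29*y/4 + 7/4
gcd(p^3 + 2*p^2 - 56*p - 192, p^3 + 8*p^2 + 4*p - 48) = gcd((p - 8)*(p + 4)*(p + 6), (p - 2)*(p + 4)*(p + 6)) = p^2 + 10*p + 24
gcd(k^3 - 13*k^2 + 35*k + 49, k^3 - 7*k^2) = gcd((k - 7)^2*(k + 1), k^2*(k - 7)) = k - 7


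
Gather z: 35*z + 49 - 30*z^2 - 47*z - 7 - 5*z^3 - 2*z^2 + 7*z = -5*z^3 - 32*z^2 - 5*z + 42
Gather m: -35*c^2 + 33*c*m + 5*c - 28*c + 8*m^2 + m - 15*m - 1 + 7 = -35*c^2 - 23*c + 8*m^2 + m*(33*c - 14) + 6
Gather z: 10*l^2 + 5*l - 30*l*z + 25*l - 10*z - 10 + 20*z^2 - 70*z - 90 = 10*l^2 + 30*l + 20*z^2 + z*(-30*l - 80) - 100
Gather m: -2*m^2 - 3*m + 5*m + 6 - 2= -2*m^2 + 2*m + 4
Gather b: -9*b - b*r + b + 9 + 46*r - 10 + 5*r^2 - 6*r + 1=b*(-r - 8) + 5*r^2 + 40*r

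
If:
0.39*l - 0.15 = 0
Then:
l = 0.38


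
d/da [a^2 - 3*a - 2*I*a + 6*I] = 2*a - 3 - 2*I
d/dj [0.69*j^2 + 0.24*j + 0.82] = 1.38*j + 0.24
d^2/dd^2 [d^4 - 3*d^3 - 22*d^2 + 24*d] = 12*d^2 - 18*d - 44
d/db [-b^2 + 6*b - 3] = 6 - 2*b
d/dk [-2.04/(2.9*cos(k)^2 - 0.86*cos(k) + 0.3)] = (1.7544 - 11.832*cos(k))*sin(k)/(2.9*cos(k)^2 - 0.86*cos(k) + 0.3)^2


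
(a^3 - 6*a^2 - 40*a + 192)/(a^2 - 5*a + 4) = (a^2 - 2*a - 48)/(a - 1)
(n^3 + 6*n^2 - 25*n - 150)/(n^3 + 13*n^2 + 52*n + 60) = (n - 5)/(n + 2)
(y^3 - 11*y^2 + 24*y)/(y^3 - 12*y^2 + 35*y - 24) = y/(y - 1)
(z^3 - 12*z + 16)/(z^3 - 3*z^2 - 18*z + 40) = (z - 2)/(z - 5)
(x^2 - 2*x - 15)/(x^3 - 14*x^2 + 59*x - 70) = (x + 3)/(x^2 - 9*x + 14)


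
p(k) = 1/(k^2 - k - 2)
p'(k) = (1 - 2*k)/(k^2 - k - 2)^2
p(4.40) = 0.08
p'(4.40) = -0.05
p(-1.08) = 4.06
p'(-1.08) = 52.05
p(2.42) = 0.70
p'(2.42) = -1.86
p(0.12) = -0.47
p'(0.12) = 0.17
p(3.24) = 0.19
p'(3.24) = -0.20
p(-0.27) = -0.60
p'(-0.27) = 0.56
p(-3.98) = 0.06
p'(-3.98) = 0.03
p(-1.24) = 1.29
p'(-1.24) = 5.76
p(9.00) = 0.01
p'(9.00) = 0.00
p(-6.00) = 0.02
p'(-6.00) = 0.01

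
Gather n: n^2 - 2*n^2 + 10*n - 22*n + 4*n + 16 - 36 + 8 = -n^2 - 8*n - 12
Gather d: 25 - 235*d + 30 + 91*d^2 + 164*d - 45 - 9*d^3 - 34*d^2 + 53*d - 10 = -9*d^3 + 57*d^2 - 18*d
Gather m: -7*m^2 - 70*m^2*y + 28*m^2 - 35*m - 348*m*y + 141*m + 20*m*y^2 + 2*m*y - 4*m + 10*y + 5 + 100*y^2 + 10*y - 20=m^2*(21 - 70*y) + m*(20*y^2 - 346*y + 102) + 100*y^2 + 20*y - 15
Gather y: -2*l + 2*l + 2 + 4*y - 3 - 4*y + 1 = 0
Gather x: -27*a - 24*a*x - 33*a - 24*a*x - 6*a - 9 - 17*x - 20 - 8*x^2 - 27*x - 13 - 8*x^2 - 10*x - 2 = -66*a - 16*x^2 + x*(-48*a - 54) - 44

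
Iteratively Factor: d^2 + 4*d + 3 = (d + 3)*(d + 1)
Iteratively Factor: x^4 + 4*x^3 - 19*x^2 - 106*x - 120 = (x - 5)*(x^3 + 9*x^2 + 26*x + 24) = (x - 5)*(x + 3)*(x^2 + 6*x + 8) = (x - 5)*(x + 2)*(x + 3)*(x + 4)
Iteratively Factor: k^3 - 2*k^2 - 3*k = (k - 3)*(k^2 + k) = k*(k - 3)*(k + 1)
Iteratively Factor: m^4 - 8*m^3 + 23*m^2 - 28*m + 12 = (m - 2)*(m^3 - 6*m^2 + 11*m - 6) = (m - 2)*(m - 1)*(m^2 - 5*m + 6) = (m - 3)*(m - 2)*(m - 1)*(m - 2)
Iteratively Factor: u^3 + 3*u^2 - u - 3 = (u - 1)*(u^2 + 4*u + 3) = (u - 1)*(u + 1)*(u + 3)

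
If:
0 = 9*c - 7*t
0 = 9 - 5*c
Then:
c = 9/5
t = 81/35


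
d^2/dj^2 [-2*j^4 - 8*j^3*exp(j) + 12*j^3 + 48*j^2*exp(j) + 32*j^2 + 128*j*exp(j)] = -8*j^3*exp(j) - 24*j^2 + 272*j*exp(j) + 72*j + 352*exp(j) + 64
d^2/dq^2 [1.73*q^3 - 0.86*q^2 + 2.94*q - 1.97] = 10.38*q - 1.72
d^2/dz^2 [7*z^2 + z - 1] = 14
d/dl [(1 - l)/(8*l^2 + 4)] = (2*l^2 - 4*l - 1)/(4*(4*l^4 + 4*l^2 + 1))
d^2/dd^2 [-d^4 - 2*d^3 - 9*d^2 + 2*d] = -12*d^2 - 12*d - 18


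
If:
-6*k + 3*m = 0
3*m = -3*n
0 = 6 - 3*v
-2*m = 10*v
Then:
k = -5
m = -10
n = 10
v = 2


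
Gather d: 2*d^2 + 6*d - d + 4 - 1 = 2*d^2 + 5*d + 3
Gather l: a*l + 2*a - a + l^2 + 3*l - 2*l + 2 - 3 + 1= a + l^2 + l*(a + 1)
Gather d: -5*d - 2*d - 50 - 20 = -7*d - 70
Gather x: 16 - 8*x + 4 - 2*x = 20 - 10*x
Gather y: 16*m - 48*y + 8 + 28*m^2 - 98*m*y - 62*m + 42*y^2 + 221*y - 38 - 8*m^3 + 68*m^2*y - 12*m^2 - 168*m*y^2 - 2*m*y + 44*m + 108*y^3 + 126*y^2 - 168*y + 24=-8*m^3 + 16*m^2 - 2*m + 108*y^3 + y^2*(168 - 168*m) + y*(68*m^2 - 100*m + 5) - 6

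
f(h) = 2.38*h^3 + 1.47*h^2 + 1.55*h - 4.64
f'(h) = 7.14*h^2 + 2.94*h + 1.55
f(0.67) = -2.23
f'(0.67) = 6.72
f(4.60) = 265.25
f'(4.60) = 166.16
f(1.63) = 12.10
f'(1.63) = 25.31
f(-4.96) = -266.58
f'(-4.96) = 162.62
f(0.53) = -3.05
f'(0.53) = 5.11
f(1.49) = 8.81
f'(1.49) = 21.78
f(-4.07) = -147.06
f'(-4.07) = 107.86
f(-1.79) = -16.35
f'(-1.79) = 19.16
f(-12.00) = -3924.20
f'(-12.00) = 994.43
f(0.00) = -4.64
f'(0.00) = 1.55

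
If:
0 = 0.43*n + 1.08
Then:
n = -2.51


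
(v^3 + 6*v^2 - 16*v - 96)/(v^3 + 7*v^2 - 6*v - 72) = (v - 4)/(v - 3)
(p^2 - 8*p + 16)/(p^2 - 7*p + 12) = (p - 4)/(p - 3)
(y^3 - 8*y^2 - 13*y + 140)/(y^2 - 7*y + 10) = (y^2 - 3*y - 28)/(y - 2)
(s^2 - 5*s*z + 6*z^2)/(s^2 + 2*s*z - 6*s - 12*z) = (s^2 - 5*s*z + 6*z^2)/(s^2 + 2*s*z - 6*s - 12*z)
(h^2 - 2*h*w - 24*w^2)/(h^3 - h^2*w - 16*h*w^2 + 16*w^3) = (h - 6*w)/(h^2 - 5*h*w + 4*w^2)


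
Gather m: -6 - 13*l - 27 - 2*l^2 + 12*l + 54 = -2*l^2 - l + 21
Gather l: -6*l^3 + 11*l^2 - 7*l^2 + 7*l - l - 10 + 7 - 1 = -6*l^3 + 4*l^2 + 6*l - 4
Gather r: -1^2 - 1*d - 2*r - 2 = -d - 2*r - 3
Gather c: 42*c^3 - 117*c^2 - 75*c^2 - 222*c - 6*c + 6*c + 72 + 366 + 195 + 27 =42*c^3 - 192*c^2 - 222*c + 660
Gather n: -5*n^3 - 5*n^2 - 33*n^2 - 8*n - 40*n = -5*n^3 - 38*n^2 - 48*n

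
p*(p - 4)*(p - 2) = p^3 - 6*p^2 + 8*p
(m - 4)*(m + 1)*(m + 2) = m^3 - m^2 - 10*m - 8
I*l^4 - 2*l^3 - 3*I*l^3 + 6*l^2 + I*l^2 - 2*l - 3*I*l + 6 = (l - 3)*(l + I)*(l + 2*I)*(I*l + 1)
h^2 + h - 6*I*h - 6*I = (h + 1)*(h - 6*I)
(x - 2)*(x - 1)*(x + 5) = x^3 + 2*x^2 - 13*x + 10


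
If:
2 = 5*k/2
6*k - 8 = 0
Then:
No Solution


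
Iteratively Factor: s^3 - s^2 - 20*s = (s - 5)*(s^2 + 4*s) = (s - 5)*(s + 4)*(s)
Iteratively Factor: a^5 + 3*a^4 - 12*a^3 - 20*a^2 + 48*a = (a + 4)*(a^4 - a^3 - 8*a^2 + 12*a) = (a - 2)*(a + 4)*(a^3 + a^2 - 6*a) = (a - 2)^2*(a + 4)*(a^2 + 3*a) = (a - 2)^2*(a + 3)*(a + 4)*(a)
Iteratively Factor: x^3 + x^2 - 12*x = (x - 3)*(x^2 + 4*x) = x*(x - 3)*(x + 4)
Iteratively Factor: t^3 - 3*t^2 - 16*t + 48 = (t - 4)*(t^2 + t - 12) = (t - 4)*(t + 4)*(t - 3)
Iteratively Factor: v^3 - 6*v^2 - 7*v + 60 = (v - 5)*(v^2 - v - 12) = (v - 5)*(v - 4)*(v + 3)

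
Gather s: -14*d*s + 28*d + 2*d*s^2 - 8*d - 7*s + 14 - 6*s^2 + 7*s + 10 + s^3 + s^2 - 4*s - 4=20*d + s^3 + s^2*(2*d - 5) + s*(-14*d - 4) + 20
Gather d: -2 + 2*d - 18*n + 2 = 2*d - 18*n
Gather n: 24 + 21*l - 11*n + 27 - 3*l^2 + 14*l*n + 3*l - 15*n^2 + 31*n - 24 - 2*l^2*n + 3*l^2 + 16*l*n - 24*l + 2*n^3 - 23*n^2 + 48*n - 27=2*n^3 - 38*n^2 + n*(-2*l^2 + 30*l + 68)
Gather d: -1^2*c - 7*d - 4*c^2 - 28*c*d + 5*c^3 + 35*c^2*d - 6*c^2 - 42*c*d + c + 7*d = 5*c^3 - 10*c^2 + d*(35*c^2 - 70*c)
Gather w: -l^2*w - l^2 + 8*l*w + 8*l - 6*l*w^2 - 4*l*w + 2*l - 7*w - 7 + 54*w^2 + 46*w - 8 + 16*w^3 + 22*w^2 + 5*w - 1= -l^2 + 10*l + 16*w^3 + w^2*(76 - 6*l) + w*(-l^2 + 4*l + 44) - 16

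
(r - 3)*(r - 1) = r^2 - 4*r + 3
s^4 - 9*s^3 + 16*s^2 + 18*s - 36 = (s - 6)*(s - 3)*(s - sqrt(2))*(s + sqrt(2))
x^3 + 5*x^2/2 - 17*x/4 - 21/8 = (x - 3/2)*(x + 1/2)*(x + 7/2)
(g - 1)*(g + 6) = g^2 + 5*g - 6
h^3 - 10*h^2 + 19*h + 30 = (h - 6)*(h - 5)*(h + 1)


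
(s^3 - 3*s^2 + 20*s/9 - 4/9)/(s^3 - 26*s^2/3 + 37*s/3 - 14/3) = (3*s^2 - 7*s + 2)/(3*(s^2 - 8*s + 7))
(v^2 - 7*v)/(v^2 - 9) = v*(v - 7)/(v^2 - 9)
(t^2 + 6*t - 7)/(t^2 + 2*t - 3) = (t + 7)/(t + 3)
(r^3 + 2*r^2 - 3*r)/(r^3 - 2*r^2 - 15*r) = (r - 1)/(r - 5)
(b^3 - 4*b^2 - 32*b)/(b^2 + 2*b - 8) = b*(b - 8)/(b - 2)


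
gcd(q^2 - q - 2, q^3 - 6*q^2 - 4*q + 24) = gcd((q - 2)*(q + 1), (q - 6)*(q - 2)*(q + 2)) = q - 2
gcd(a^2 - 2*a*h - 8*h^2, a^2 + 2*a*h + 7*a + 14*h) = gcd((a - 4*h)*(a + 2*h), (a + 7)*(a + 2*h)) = a + 2*h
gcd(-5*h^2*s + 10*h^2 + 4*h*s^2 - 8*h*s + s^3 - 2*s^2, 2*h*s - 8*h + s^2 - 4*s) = 1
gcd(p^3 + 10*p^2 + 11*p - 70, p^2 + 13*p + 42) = p + 7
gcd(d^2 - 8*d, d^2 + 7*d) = d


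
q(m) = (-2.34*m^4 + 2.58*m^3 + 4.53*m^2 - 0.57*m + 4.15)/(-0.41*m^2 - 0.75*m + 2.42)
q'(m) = (0.82*m + 0.75)*(-2.34*m^4 + 2.58*m^3 + 4.53*m^2 - 0.57*m + 4.15)/(-0.41*m^2 - 0.75*m + 2.42)^2 + (-9.36*m^3 + 7.74*m^2 + 9.06*m - 0.57)/(-0.41*m^2 - 0.75*m + 2.42) = (1.9188*m^5 + 4.2072*m^4 - 26.5212*m^3 + 15.0996*m^2 + 25.3282*m + 1.7331)/(0.1681*m^4 + 0.615*m^3 - 1.4219*m^2 - 3.63*m + 5.8564)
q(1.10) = 8.20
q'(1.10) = 18.06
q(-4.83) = 412.12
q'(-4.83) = 37.55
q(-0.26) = 1.76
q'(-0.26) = -0.50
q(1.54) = 35.12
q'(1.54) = 233.18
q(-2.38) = -41.80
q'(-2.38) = 105.24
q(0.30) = 2.06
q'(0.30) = 2.15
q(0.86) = 5.01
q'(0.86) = 9.70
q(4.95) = 86.40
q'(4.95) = 42.85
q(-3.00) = -216.91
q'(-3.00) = 679.13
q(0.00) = 1.71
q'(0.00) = 0.30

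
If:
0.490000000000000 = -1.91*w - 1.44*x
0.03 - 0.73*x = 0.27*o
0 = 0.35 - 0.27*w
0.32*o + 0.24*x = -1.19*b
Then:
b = -1.11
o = 5.68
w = 1.30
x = -2.06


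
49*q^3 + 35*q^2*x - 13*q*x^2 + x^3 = (-7*q + x)^2*(q + x)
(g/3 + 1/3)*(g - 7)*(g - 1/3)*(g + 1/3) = g^4/3 - 2*g^3 - 64*g^2/27 + 2*g/9 + 7/27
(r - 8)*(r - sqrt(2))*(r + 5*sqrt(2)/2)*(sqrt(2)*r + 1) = sqrt(2)*r^4 - 8*sqrt(2)*r^3 + 4*r^3 - 32*r^2 - 7*sqrt(2)*r^2/2 - 5*r + 28*sqrt(2)*r + 40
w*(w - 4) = w^2 - 4*w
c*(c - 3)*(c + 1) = c^3 - 2*c^2 - 3*c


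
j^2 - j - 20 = (j - 5)*(j + 4)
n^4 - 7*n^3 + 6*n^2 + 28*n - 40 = (n - 5)*(n - 2)^2*(n + 2)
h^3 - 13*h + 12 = (h - 3)*(h - 1)*(h + 4)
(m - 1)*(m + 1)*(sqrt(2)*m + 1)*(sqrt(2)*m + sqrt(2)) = 2*m^4 + sqrt(2)*m^3 + 2*m^3 - 2*m^2 + sqrt(2)*m^2 - 2*m - sqrt(2)*m - sqrt(2)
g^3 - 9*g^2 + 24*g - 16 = (g - 4)^2*(g - 1)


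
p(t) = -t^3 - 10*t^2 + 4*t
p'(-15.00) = -371.00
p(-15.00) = 1065.00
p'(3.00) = -83.00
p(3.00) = -105.00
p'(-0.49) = 13.08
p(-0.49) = -4.24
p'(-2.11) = 32.84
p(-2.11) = -43.57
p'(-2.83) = 36.57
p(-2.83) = -68.74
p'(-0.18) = 7.50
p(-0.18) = -1.04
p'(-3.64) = 37.05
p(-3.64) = -98.83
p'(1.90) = -44.83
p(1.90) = -35.36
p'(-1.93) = 31.43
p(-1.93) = -37.78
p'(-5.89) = 17.72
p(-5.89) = -166.14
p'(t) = -3*t^2 - 20*t + 4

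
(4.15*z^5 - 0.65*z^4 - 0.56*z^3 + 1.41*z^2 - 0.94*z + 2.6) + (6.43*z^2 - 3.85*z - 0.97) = 4.15*z^5 - 0.65*z^4 - 0.56*z^3 + 7.84*z^2 - 4.79*z + 1.63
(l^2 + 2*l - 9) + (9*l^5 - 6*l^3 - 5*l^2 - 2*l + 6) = 9*l^5 - 6*l^3 - 4*l^2 - 3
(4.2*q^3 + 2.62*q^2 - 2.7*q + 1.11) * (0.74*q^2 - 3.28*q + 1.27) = 3.108*q^5 - 11.8372*q^4 - 5.2576*q^3 + 13.0048*q^2 - 7.0698*q + 1.4097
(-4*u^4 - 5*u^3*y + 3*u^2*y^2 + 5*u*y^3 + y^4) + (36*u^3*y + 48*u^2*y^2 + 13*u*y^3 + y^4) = -4*u^4 + 31*u^3*y + 51*u^2*y^2 + 18*u*y^3 + 2*y^4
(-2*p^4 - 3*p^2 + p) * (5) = -10*p^4 - 15*p^2 + 5*p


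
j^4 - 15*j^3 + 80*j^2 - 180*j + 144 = (j - 6)*(j - 4)*(j - 3)*(j - 2)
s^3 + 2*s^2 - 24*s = s*(s - 4)*(s + 6)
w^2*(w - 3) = w^3 - 3*w^2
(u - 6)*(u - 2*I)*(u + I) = u^3 - 6*u^2 - I*u^2 + 2*u + 6*I*u - 12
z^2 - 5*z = z*(z - 5)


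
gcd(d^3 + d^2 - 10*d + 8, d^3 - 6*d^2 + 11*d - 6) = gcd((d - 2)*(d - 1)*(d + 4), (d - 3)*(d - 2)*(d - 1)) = d^2 - 3*d + 2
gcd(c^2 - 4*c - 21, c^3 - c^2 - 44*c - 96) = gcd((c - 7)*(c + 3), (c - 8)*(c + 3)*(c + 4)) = c + 3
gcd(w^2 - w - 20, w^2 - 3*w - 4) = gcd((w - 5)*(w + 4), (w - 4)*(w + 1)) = 1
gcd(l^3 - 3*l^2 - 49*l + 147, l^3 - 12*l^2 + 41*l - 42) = l^2 - 10*l + 21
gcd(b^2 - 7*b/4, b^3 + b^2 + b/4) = b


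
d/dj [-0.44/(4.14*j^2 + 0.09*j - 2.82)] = (3.6432*j + 0.0396)/(4.14*j^2 + 0.09*j - 2.82)^2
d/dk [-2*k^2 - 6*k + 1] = -4*k - 6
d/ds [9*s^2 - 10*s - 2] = 18*s - 10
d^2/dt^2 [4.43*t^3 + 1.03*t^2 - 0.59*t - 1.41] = 26.58*t + 2.06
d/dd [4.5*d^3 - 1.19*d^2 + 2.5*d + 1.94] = 13.5*d^2 - 2.38*d + 2.5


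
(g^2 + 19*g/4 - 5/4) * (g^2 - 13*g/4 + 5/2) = g^4 + 3*g^3/2 - 227*g^2/16 + 255*g/16 - 25/8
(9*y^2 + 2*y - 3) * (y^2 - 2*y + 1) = 9*y^4 - 16*y^3 + 2*y^2 + 8*y - 3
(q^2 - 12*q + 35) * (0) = 0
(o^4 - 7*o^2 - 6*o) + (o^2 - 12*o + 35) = o^4 - 6*o^2 - 18*o + 35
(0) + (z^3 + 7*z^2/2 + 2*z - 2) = z^3 + 7*z^2/2 + 2*z - 2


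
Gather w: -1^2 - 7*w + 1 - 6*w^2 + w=-6*w^2 - 6*w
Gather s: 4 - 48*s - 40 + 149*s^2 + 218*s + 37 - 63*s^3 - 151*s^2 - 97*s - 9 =-63*s^3 - 2*s^2 + 73*s - 8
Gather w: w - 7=w - 7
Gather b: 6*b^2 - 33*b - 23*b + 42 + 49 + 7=6*b^2 - 56*b + 98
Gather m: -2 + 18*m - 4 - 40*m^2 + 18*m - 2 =-40*m^2 + 36*m - 8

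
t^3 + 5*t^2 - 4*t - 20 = (t - 2)*(t + 2)*(t + 5)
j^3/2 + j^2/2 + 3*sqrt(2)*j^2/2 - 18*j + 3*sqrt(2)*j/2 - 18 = (j/2 + 1/2)*(j - 3*sqrt(2))*(j + 6*sqrt(2))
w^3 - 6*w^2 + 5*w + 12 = (w - 4)*(w - 3)*(w + 1)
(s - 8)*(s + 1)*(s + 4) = s^3 - 3*s^2 - 36*s - 32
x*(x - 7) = x^2 - 7*x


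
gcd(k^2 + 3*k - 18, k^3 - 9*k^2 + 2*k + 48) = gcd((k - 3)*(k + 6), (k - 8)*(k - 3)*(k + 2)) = k - 3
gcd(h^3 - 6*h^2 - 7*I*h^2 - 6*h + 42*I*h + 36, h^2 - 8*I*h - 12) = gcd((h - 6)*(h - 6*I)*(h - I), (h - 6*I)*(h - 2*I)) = h - 6*I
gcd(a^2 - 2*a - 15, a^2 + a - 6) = a + 3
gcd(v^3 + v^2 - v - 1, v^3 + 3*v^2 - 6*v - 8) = v + 1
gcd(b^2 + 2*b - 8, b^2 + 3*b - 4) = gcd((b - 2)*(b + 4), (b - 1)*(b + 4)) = b + 4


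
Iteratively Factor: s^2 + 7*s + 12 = (s + 3)*(s + 4)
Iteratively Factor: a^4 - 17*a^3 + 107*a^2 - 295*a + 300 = (a - 5)*(a^3 - 12*a^2 + 47*a - 60) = (a - 5)*(a - 4)*(a^2 - 8*a + 15) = (a - 5)*(a - 4)*(a - 3)*(a - 5)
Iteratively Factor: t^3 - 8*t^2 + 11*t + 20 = (t - 5)*(t^2 - 3*t - 4) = (t - 5)*(t - 4)*(t + 1)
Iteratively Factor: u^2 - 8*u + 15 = (u - 3)*(u - 5)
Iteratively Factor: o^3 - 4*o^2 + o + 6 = (o - 3)*(o^2 - o - 2) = (o - 3)*(o + 1)*(o - 2)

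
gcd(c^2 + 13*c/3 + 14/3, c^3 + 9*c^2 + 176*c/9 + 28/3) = c + 7/3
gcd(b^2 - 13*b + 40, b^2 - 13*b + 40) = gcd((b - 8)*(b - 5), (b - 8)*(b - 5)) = b^2 - 13*b + 40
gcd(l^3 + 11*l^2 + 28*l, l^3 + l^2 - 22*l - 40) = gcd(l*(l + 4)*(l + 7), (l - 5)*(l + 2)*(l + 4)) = l + 4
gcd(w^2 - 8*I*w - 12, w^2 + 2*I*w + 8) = w - 2*I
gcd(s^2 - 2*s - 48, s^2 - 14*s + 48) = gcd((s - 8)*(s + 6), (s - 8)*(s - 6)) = s - 8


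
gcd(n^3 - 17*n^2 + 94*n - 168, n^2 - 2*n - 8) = n - 4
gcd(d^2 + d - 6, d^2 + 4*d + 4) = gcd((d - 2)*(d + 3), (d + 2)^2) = 1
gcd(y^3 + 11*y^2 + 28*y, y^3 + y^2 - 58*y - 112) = y + 7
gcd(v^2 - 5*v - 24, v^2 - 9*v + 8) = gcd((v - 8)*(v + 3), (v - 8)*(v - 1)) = v - 8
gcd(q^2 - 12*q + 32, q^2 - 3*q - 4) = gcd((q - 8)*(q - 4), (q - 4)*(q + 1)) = q - 4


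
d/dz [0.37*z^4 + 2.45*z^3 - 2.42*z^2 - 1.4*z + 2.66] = 1.48*z^3 + 7.35*z^2 - 4.84*z - 1.4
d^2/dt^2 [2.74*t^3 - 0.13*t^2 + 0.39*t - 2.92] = 16.44*t - 0.26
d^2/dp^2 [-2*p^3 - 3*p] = -12*p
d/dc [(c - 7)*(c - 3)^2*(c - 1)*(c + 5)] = 5*c^4 - 36*c^3 - 18*c^2 + 412*c - 507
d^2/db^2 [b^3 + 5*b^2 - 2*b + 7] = 6*b + 10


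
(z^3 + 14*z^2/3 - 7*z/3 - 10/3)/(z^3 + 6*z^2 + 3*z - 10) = (z + 2/3)/(z + 2)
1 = 1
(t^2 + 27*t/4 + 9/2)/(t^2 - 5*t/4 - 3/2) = (t + 6)/(t - 2)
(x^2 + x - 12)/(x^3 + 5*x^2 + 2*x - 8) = (x - 3)/(x^2 + x - 2)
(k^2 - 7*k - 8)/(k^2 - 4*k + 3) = (k^2 - 7*k - 8)/(k^2 - 4*k + 3)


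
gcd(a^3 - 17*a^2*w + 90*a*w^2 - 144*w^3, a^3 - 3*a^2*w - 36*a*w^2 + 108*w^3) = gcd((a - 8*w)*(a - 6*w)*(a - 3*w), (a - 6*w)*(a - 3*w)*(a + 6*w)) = a^2 - 9*a*w + 18*w^2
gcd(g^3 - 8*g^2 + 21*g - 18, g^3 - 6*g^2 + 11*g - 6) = g^2 - 5*g + 6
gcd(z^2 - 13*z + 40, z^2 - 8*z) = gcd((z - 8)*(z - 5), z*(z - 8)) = z - 8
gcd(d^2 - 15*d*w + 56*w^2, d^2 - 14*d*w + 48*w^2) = -d + 8*w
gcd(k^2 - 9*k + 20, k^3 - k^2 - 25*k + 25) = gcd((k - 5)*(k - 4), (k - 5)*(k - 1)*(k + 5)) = k - 5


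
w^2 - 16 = (w - 4)*(w + 4)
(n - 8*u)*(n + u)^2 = n^3 - 6*n^2*u - 15*n*u^2 - 8*u^3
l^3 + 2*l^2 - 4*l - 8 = (l - 2)*(l + 2)^2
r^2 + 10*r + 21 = (r + 3)*(r + 7)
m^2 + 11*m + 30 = (m + 5)*(m + 6)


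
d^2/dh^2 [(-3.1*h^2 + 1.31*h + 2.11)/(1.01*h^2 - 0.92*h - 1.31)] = (-3.08837800000001*h^3 - 11.695194*h^2 - 1.364106*h - 4.642154)/(1.030301*h^6 - 2.815476*h^5 - 1.444401*h^4 + 6.524824*h^3 + 1.873431*h^2 - 4.736436*h - 2.248091)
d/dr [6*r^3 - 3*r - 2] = 18*r^2 - 3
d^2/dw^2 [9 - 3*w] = 0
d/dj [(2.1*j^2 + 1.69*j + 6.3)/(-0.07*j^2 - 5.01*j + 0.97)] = (-10.4027*j^2 + 4.956*j + 33.2023)/(0.0049*j^4 + 0.7014*j^3 + 24.9643*j^2 - 9.7194*j + 0.9409)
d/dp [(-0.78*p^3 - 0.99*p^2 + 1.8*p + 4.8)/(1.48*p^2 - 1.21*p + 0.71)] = (-1.1544*p^4 + 1.8876*p^3 - 3.1275*p^2 - 15.6138*p + 7.086)/(2.1904*p^4 - 3.5816*p^3 + 3.5657*p^2 - 1.7182*p + 0.5041)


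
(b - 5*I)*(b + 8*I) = b^2 + 3*I*b + 40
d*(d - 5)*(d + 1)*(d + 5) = d^4 + d^3 - 25*d^2 - 25*d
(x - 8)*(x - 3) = x^2 - 11*x + 24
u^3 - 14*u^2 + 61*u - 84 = (u - 7)*(u - 4)*(u - 3)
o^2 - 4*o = o*(o - 4)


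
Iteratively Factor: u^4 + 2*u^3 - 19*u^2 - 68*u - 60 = (u + 2)*(u^3 - 19*u - 30) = (u + 2)^2*(u^2 - 2*u - 15) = (u + 2)^2*(u + 3)*(u - 5)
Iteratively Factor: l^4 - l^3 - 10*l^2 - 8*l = (l + 1)*(l^3 - 2*l^2 - 8*l) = (l - 4)*(l + 1)*(l^2 + 2*l) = l*(l - 4)*(l + 1)*(l + 2)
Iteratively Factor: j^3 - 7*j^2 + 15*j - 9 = (j - 3)*(j^2 - 4*j + 3) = (j - 3)^2*(j - 1)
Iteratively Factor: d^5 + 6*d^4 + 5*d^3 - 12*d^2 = (d)*(d^4 + 6*d^3 + 5*d^2 - 12*d) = d*(d - 1)*(d^3 + 7*d^2 + 12*d) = d*(d - 1)*(d + 3)*(d^2 + 4*d) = d^2*(d - 1)*(d + 3)*(d + 4)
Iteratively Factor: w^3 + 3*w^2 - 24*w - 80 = (w + 4)*(w^2 - w - 20) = (w + 4)^2*(w - 5)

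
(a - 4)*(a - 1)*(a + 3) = a^3 - 2*a^2 - 11*a + 12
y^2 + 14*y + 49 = (y + 7)^2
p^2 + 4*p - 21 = (p - 3)*(p + 7)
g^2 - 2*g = g*(g - 2)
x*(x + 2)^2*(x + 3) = x^4 + 7*x^3 + 16*x^2 + 12*x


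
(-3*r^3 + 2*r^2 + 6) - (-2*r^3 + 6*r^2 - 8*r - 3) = -r^3 - 4*r^2 + 8*r + 9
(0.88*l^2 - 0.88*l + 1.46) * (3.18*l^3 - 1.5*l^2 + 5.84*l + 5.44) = 2.7984*l^5 - 4.1184*l^4 + 11.102*l^3 - 2.542*l^2 + 3.7392*l + 7.9424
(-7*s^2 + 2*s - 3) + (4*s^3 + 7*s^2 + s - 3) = 4*s^3 + 3*s - 6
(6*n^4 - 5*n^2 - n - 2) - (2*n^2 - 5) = 6*n^4 - 7*n^2 - n + 3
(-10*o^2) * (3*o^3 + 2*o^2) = -30*o^5 - 20*o^4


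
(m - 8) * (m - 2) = m^2 - 10*m + 16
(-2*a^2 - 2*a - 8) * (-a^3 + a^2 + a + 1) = 2*a^5 + 4*a^3 - 12*a^2 - 10*a - 8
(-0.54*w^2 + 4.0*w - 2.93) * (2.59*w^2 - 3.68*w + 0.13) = -1.3986*w^4 + 12.3472*w^3 - 22.3789*w^2 + 11.3024*w - 0.3809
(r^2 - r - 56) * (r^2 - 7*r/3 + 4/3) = r^4 - 10*r^3/3 - 157*r^2/3 + 388*r/3 - 224/3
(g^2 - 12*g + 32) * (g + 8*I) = g^3 - 12*g^2 + 8*I*g^2 + 32*g - 96*I*g + 256*I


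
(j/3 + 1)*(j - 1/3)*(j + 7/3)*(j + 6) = j^4/3 + 11*j^3/3 + 317*j^2/27 + 29*j/3 - 14/3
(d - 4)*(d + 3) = d^2 - d - 12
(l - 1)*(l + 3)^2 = l^3 + 5*l^2 + 3*l - 9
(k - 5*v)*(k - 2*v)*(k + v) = k^3 - 6*k^2*v + 3*k*v^2 + 10*v^3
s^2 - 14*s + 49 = (s - 7)^2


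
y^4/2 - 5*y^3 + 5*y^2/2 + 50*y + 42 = (y/2 + 1)*(y - 7)*(y - 6)*(y + 1)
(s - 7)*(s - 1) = s^2 - 8*s + 7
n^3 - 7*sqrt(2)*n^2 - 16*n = n*(n - 8*sqrt(2))*(n + sqrt(2))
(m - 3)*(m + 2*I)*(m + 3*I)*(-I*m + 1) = -I*m^4 + 6*m^3 + 3*I*m^3 - 18*m^2 + 11*I*m^2 - 6*m - 33*I*m + 18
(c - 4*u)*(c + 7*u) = c^2 + 3*c*u - 28*u^2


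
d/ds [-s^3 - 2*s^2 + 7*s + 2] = -3*s^2 - 4*s + 7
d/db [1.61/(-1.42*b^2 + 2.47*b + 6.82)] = (4.5724*b - 3.9767)/(-1.42*b^2 + 2.47*b + 6.82)^2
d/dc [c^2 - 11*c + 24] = 2*c - 11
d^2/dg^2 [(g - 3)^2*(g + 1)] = 6*g - 10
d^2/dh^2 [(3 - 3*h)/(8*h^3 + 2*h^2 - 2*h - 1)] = 12*(-2*(h - 1)*(12*h^2 + 2*h - 1)^2 + (12*h^2 + 2*h + (h - 1)*(12*h + 1) - 1)*(8*h^3 + 2*h^2 - 2*h - 1))/(8*h^3 + 2*h^2 - 2*h - 1)^3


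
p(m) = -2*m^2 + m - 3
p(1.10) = -4.32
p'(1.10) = -3.40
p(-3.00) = -24.00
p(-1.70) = -10.48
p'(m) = 1 - 4*m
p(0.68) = -3.24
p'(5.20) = -19.80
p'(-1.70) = 7.80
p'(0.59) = -1.36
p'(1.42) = -4.68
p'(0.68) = -1.72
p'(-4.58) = 19.32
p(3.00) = -18.00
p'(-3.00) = 13.00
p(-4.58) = -49.53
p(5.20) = -51.88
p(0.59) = -3.11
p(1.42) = -5.61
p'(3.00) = -11.00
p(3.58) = -25.05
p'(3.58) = -13.32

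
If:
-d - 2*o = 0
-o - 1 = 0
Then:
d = 2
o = -1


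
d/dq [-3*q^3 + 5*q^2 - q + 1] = -9*q^2 + 10*q - 1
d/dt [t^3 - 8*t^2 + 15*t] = 3*t^2 - 16*t + 15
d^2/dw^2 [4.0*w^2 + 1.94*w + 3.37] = 8.00000000000000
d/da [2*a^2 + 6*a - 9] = 4*a + 6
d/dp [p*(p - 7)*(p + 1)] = 3*p^2 - 12*p - 7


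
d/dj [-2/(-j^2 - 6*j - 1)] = 4*(-j - 3)/(j^2 + 6*j + 1)^2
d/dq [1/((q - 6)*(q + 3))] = (3 - 2*q)/(q^4 - 6*q^3 - 27*q^2 + 108*q + 324)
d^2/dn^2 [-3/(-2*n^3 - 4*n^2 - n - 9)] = 6*(-2*(3*n + 2)*(2*n^3 + 4*n^2 + n + 9) + (6*n^2 + 8*n + 1)^2)/(2*n^3 + 4*n^2 + n + 9)^3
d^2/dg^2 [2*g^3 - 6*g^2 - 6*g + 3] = 12*g - 12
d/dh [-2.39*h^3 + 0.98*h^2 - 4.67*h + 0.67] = -7.17*h^2 + 1.96*h - 4.67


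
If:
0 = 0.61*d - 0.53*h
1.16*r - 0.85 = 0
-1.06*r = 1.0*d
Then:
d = -0.78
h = -0.89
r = 0.73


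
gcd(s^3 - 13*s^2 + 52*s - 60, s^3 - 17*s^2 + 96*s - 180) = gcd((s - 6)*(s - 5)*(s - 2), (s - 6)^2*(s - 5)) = s^2 - 11*s + 30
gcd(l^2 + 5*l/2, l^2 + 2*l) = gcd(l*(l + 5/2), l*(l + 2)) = l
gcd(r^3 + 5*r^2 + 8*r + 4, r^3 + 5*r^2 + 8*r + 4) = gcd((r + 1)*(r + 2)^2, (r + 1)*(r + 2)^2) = r^3 + 5*r^2 + 8*r + 4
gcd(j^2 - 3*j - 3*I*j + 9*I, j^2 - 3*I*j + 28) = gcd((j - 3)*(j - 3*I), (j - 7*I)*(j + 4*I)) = 1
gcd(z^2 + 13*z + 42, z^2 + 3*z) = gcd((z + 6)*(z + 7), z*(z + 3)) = 1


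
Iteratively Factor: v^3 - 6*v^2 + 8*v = (v)*(v^2 - 6*v + 8) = v*(v - 4)*(v - 2)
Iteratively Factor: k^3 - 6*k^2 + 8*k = (k - 2)*(k^2 - 4*k) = (k - 4)*(k - 2)*(k)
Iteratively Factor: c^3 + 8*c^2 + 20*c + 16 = (c + 2)*(c^2 + 6*c + 8) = (c + 2)^2*(c + 4)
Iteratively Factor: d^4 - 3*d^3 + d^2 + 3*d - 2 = (d - 2)*(d^3 - d^2 - d + 1) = (d - 2)*(d + 1)*(d^2 - 2*d + 1) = (d - 2)*(d - 1)*(d + 1)*(d - 1)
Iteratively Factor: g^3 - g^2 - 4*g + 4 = (g + 2)*(g^2 - 3*g + 2) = (g - 1)*(g + 2)*(g - 2)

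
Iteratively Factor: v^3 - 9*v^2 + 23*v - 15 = (v - 3)*(v^2 - 6*v + 5) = (v - 5)*(v - 3)*(v - 1)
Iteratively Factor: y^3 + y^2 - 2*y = (y + 2)*(y^2 - y) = (y - 1)*(y + 2)*(y)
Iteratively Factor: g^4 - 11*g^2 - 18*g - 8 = (g + 2)*(g^3 - 2*g^2 - 7*g - 4) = (g + 1)*(g + 2)*(g^2 - 3*g - 4) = (g - 4)*(g + 1)*(g + 2)*(g + 1)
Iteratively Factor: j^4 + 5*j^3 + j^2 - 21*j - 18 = (j - 2)*(j^3 + 7*j^2 + 15*j + 9) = (j - 2)*(j + 3)*(j^2 + 4*j + 3) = (j - 2)*(j + 1)*(j + 3)*(j + 3)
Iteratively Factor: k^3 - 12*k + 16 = (k - 2)*(k^2 + 2*k - 8) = (k - 2)*(k + 4)*(k - 2)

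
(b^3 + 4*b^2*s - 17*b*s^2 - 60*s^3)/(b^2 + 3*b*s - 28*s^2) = (b^2 + 8*b*s + 15*s^2)/(b + 7*s)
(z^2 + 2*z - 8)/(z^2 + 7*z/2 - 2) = 2*(z - 2)/(2*z - 1)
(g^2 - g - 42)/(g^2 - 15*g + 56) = (g + 6)/(g - 8)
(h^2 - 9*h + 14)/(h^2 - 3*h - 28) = (h - 2)/(h + 4)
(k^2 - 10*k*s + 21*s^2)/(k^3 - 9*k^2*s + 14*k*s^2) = (-k + 3*s)/(k*(-k + 2*s))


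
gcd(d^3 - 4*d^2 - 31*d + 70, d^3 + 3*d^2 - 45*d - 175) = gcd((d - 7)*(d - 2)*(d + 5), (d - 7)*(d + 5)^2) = d^2 - 2*d - 35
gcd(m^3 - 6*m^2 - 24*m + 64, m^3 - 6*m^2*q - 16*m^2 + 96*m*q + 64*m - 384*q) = m - 8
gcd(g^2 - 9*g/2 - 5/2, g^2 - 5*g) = g - 5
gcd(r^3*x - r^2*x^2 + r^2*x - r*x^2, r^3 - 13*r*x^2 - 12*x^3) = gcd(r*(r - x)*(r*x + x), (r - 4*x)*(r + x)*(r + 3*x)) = 1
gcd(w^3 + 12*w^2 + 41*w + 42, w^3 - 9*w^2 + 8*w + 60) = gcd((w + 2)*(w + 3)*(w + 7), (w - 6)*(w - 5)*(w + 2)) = w + 2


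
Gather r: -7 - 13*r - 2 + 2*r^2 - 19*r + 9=2*r^2 - 32*r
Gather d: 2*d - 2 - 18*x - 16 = 2*d - 18*x - 18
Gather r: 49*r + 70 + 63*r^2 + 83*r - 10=63*r^2 + 132*r + 60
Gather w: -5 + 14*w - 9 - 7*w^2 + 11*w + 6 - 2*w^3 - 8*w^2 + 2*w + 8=-2*w^3 - 15*w^2 + 27*w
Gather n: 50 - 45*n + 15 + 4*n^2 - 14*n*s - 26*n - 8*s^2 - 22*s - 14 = 4*n^2 + n*(-14*s - 71) - 8*s^2 - 22*s + 51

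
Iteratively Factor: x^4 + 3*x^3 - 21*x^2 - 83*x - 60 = (x + 4)*(x^3 - x^2 - 17*x - 15) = (x + 1)*(x + 4)*(x^2 - 2*x - 15) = (x - 5)*(x + 1)*(x + 4)*(x + 3)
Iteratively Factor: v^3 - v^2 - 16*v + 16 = (v + 4)*(v^2 - 5*v + 4) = (v - 4)*(v + 4)*(v - 1)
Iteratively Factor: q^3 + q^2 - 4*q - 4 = (q - 2)*(q^2 + 3*q + 2) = (q - 2)*(q + 1)*(q + 2)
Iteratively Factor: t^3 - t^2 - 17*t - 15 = (t + 3)*(t^2 - 4*t - 5) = (t - 5)*(t + 3)*(t + 1)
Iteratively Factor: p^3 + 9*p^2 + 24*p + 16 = (p + 1)*(p^2 + 8*p + 16) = (p + 1)*(p + 4)*(p + 4)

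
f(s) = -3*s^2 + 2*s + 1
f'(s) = 2 - 6*s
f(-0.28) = 0.20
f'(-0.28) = 3.68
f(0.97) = 0.12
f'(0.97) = -3.82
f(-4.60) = -71.68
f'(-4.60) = 29.60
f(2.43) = -11.85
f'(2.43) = -12.58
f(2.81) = -17.07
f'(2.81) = -14.86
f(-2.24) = -18.53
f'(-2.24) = 15.44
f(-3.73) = -48.20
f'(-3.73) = 24.38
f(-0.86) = -2.94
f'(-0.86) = 7.16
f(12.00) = -407.00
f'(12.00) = -70.00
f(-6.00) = -119.00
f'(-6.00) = 38.00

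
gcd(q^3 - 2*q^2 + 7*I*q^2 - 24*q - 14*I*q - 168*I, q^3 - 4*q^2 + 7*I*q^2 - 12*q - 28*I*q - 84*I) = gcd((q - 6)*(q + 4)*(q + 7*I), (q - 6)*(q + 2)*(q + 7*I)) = q^2 + q*(-6 + 7*I) - 42*I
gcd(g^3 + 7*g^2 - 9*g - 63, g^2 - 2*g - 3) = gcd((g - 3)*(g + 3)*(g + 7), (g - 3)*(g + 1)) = g - 3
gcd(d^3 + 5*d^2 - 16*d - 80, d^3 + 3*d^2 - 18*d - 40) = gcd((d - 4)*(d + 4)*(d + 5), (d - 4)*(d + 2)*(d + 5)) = d^2 + d - 20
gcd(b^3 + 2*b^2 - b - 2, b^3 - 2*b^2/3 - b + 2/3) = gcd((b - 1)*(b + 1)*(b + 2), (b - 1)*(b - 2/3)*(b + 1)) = b^2 - 1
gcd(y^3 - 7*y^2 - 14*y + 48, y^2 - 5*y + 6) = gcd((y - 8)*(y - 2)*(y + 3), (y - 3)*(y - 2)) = y - 2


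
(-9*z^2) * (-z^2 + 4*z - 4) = 9*z^4 - 36*z^3 + 36*z^2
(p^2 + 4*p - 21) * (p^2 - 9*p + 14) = p^4 - 5*p^3 - 43*p^2 + 245*p - 294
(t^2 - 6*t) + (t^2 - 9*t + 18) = 2*t^2 - 15*t + 18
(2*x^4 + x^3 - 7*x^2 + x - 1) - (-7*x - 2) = 2*x^4 + x^3 - 7*x^2 + 8*x + 1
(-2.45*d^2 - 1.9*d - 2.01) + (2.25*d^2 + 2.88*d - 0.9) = -0.2*d^2 + 0.98*d - 2.91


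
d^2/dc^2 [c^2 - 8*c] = 2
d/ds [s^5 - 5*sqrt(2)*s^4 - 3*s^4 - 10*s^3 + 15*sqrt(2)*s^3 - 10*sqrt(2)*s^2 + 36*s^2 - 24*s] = 5*s^4 - 20*sqrt(2)*s^3 - 12*s^3 - 30*s^2 + 45*sqrt(2)*s^2 - 20*sqrt(2)*s + 72*s - 24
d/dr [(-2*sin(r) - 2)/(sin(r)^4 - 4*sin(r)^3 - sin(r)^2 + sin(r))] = 2*(-(1 - cos(2*r))^2/4 - 5*sin(r) + sin(3*r) + 9*cos(2*r)/2 + cos(4*r)/2 - 4)*cos(r)/((-sin(r)*cos(r)^2 + 4*cos(r)^2 - 3)^2*sin(r)^2)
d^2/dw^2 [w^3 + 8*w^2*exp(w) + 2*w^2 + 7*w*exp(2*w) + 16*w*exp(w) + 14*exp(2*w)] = 8*w^2*exp(w) + 28*w*exp(2*w) + 48*w*exp(w) + 6*w + 84*exp(2*w) + 48*exp(w) + 4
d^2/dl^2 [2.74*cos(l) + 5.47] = -2.74*cos(l)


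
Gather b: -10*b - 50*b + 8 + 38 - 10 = 36 - 60*b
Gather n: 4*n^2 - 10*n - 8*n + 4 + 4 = 4*n^2 - 18*n + 8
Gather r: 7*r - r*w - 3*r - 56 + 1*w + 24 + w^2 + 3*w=r*(4 - w) + w^2 + 4*w - 32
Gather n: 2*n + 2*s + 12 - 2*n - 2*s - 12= 0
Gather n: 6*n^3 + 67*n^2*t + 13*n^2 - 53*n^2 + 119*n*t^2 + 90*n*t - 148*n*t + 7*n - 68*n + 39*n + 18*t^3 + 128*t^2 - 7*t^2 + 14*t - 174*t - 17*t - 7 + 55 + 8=6*n^3 + n^2*(67*t - 40) + n*(119*t^2 - 58*t - 22) + 18*t^3 + 121*t^2 - 177*t + 56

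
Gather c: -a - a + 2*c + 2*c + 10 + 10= -2*a + 4*c + 20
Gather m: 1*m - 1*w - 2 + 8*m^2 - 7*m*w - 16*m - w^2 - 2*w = 8*m^2 + m*(-7*w - 15) - w^2 - 3*w - 2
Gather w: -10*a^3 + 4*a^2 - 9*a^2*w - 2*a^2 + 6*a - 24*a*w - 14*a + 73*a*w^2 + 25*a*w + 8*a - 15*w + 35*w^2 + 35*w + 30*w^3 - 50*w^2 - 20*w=-10*a^3 + 2*a^2 + 30*w^3 + w^2*(73*a - 15) + w*(-9*a^2 + a)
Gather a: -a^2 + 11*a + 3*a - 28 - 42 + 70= -a^2 + 14*a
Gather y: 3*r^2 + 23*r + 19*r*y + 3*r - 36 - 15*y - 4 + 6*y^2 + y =3*r^2 + 26*r + 6*y^2 + y*(19*r - 14) - 40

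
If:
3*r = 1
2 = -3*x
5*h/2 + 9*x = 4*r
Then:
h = 44/15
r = 1/3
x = -2/3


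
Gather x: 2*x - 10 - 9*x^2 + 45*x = -9*x^2 + 47*x - 10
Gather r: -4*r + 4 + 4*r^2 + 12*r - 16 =4*r^2 + 8*r - 12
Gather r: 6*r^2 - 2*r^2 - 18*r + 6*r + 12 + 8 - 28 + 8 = 4*r^2 - 12*r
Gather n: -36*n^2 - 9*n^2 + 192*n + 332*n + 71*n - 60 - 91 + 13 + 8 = -45*n^2 + 595*n - 130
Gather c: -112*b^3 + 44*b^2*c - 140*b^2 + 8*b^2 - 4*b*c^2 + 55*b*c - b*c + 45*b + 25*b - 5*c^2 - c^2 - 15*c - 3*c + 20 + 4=-112*b^3 - 132*b^2 + 70*b + c^2*(-4*b - 6) + c*(44*b^2 + 54*b - 18) + 24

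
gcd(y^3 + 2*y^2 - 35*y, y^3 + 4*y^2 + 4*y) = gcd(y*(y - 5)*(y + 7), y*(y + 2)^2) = y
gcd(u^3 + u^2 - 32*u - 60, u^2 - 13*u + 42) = u - 6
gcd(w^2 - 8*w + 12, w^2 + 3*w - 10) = w - 2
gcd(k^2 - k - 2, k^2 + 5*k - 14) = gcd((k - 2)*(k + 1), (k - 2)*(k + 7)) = k - 2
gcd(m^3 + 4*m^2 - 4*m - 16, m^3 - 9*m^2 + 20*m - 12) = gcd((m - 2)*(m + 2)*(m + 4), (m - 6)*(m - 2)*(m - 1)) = m - 2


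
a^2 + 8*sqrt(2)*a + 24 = (a + 2*sqrt(2))*(a + 6*sqrt(2))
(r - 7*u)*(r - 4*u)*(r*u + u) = r^3*u - 11*r^2*u^2 + r^2*u + 28*r*u^3 - 11*r*u^2 + 28*u^3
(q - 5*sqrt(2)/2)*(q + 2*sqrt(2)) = q^2 - sqrt(2)*q/2 - 10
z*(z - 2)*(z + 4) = z^3 + 2*z^2 - 8*z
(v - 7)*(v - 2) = v^2 - 9*v + 14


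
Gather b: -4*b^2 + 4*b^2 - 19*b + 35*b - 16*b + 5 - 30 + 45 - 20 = 0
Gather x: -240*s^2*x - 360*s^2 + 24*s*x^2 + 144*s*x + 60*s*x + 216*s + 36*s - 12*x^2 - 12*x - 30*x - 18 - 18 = -360*s^2 + 252*s + x^2*(24*s - 12) + x*(-240*s^2 + 204*s - 42) - 36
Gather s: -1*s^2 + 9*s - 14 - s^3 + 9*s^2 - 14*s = -s^3 + 8*s^2 - 5*s - 14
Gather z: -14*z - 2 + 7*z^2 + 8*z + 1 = 7*z^2 - 6*z - 1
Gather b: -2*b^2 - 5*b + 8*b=-2*b^2 + 3*b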